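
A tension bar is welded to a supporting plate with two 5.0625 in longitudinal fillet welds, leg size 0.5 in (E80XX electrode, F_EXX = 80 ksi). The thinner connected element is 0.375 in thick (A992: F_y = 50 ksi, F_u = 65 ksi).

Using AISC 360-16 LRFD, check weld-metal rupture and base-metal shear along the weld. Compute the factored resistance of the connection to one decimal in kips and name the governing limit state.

Weld metal: throat = 0.707×0.5 = 0.3535 in, L = 2×5.0625 = 10.125 in. φR_n = 0.75 × 0.6 × 80 × 0.3535 × 10.125 = 128.9 kips.
Base metal shear (0.375 in plate): yield φR_n = 1.0×0.6×50×0.375×10.125 = 113.9 kips; rupture φR_n = 0.75×0.6×65×0.375×10.125 = 111.1 kips; take 111.1 kips (rupture).
Governing: min(128.9, 111.1) = 111.1 kips → base-metal shear.

111.1 kips (base-metal shear governs)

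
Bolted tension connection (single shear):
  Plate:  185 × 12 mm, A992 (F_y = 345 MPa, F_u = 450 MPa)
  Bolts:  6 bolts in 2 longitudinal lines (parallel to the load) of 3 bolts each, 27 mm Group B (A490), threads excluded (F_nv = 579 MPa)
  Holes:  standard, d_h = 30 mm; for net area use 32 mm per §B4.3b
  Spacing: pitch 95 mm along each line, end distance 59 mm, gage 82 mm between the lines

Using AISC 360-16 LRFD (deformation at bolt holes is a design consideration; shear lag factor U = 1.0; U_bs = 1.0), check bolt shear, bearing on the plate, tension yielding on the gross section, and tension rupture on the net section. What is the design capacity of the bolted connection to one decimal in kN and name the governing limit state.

Bolt shear: A_b = π(27)²/4 = 572.56 mm². φR_n = 0.75 × 579 × 572.56 × 6 × 1 = 1491.8 kN.
Bearing (12 mm plate, F_u = 450 MPa): end bolts L_c = 59 − 30/2 = 44, R_n = min(1.2×44×12×450, 2.4×27×12×450) = 285.12 kN/bolt; interior L_c = 95 − 30 = 65, R_n = 349.92 kN/bolt. φR_n = 0.75 × (2×285.12 + 4×349.92) = 1477.4 kN.
Tension yield (gross): A_g = 185×12 = 2220 mm². φR_n = 0.90 × 345 × 2220 = 689.3 kN.
Tension rupture (net): A_n = (185 − 2×32)×12 = 1452 mm² (U = 1.0, A_e = A_n). φR_n = 0.75 × 450 × 1452 = 490.1 kN.
Governing: min(1491.8, 1477.4, 689.3, 490.1) = 490.1 kN → net-section rupture.

490.1 kN (net-section rupture governs)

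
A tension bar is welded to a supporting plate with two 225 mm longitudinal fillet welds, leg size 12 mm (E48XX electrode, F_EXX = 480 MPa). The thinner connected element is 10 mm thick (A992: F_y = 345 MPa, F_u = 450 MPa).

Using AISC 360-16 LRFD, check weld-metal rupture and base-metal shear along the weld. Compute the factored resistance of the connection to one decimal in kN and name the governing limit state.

Weld metal: throat = 0.707×12 = 8.484 mm, L = 2×225 = 450 mm. φR_n = 0.75 × 0.6 × 480 × 8.484 × 450 = 824.6 kN.
Base metal shear (10 mm plate): yield φR_n = 1.0×0.6×345×10×450 = 931.5 kN; rupture φR_n = 0.75×0.6×450×10×450 = 911.3 kN; take 911.3 kN (rupture).
Governing: min(824.6, 911.3) = 824.6 kN → weld metal.

824.6 kN (weld metal governs)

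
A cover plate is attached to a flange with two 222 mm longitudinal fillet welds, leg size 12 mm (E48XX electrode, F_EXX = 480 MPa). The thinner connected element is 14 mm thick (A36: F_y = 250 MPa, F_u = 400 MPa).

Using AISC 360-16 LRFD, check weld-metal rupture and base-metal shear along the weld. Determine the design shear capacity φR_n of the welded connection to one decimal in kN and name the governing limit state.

Weld metal: throat = 0.707×12 = 8.484 mm, L = 2×222 = 444 mm. φR_n = 0.75 × 0.6 × 480 × 8.484 × 444 = 813.6 kN.
Base metal shear (14 mm plate): yield φR_n = 1.0×0.6×250×14×444 = 932.4 kN; rupture φR_n = 0.75×0.6×400×14×444 = 1118.9 kN; take 932.4 kN (yield).
Governing: min(813.6, 932.4) = 813.6 kN → weld metal.

813.6 kN (weld metal governs)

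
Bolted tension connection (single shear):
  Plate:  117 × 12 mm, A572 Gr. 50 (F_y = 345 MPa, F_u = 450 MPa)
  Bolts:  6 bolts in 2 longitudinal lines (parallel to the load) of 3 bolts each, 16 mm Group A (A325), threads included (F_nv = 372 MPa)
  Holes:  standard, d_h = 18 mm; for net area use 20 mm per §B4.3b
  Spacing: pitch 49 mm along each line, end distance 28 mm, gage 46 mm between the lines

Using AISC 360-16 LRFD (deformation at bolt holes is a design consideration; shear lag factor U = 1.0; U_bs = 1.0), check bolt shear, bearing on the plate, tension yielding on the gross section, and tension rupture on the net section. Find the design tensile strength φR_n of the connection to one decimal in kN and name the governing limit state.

Bolt shear: A_b = π(16)²/4 = 201.06 mm². φR_n = 0.75 × 372 × 201.06 × 6 × 1 = 336.6 kN.
Bearing (12 mm plate, F_u = 450 MPa): end bolts L_c = 28 − 18/2 = 19, R_n = min(1.2×19×12×450, 2.4×16×12×450) = 123.12 kN/bolt; interior L_c = 49 − 18 = 31, R_n = 200.88 kN/bolt. φR_n = 0.75 × (2×123.12 + 4×200.88) = 787.3 kN.
Tension yield (gross): A_g = 117×12 = 1404 mm². φR_n = 0.90 × 345 × 1404 = 435.9 kN.
Tension rupture (net): A_n = (117 − 2×20)×12 = 924 mm² (U = 1.0, A_e = A_n). φR_n = 0.75 × 450 × 924 = 311.9 kN.
Governing: min(336.6, 787.3, 435.9, 311.9) = 311.9 kN → net-section rupture.

311.9 kN (net-section rupture governs)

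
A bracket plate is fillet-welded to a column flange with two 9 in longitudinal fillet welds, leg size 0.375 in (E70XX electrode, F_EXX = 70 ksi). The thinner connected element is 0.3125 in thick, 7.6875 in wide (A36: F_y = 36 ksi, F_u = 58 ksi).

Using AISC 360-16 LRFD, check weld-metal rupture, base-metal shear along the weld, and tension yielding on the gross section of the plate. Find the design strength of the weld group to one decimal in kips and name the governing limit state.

77.8 kips (gross-section yield governs)

Weld metal: throat = 0.707×0.375 = 0.26513 in, L = 2×9 = 18 in. φR_n = 0.75 × 0.6 × 70 × 0.26513 × 18 = 150.3 kips.
Base metal shear (0.3125 in plate): yield φR_n = 1.0×0.6×36×0.3125×18 = 121.5 kips; rupture φR_n = 0.75×0.6×58×0.3125×18 = 146.8 kips; take 121.5 kips (yield).
Tension yield (gross): A_g = 7.6875×0.3125 = 2.4023 in². φR_n = 0.90 × 36 × 2.4023 = 77.8 kips.
Governing: min(150.3, 121.5, 77.8) = 77.8 kips → gross-section yield.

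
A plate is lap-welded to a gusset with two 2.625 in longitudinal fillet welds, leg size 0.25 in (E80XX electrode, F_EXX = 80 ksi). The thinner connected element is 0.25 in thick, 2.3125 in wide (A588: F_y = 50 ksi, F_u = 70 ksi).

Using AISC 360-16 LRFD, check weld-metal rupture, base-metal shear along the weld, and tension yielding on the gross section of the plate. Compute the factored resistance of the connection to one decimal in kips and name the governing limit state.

26.0 kips (gross-section yield governs)

Weld metal: throat = 0.707×0.25 = 0.17675 in, L = 2×2.625 = 5.25 in. φR_n = 0.75 × 0.6 × 80 × 0.17675 × 5.25 = 33.4 kips.
Base metal shear (0.25 in plate): yield φR_n = 1.0×0.6×50×0.25×5.25 = 39.4 kips; rupture φR_n = 0.75×0.6×70×0.25×5.25 = 41.3 kips; take 39.4 kips (yield).
Tension yield (gross): A_g = 2.3125×0.25 = 0.57813 in². φR_n = 0.90 × 50 × 0.57813 = 26.0 kips.
Governing: min(33.4, 39.4, 26.0) = 26.0 kips → gross-section yield.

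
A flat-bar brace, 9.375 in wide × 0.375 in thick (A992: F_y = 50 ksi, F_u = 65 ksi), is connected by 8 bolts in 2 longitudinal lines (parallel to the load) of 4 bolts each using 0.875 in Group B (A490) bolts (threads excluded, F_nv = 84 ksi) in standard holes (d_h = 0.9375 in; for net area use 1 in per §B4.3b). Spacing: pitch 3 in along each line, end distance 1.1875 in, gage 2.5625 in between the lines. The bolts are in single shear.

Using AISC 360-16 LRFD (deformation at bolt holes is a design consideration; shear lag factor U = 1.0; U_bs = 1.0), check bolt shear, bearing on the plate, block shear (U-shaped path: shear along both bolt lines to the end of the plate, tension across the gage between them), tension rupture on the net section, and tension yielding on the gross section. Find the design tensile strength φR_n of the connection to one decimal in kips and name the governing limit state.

Bolt shear: A_b = π(0.875)²/4 = 0.60132 in². φR_n = 0.75 × 84 × 0.60132 × 8 × 1 = 303.1 kips.
Bearing (0.375 in plate, F_u = 65 ksi): end bolts L_c = 1.1875 − 0.9375/2 = 0.71875, R_n = min(1.2×0.71875×0.375×65, 2.4×0.875×0.375×65) = 21.023 kips/bolt; interior L_c = 3 − 0.9375 = 2.0625, R_n = 51.188 kips/bolt. φR_n = 0.75 × (2×21.023 + 6×51.188) = 261.9 kips.
Block shear: shear path 2×[1.1875+3×3] = 2×10.1875 in, A_gv = 7.6406, A_nv = 2×(10.1875 − 3.5×1)×0.375 = 5.0156 in²; tension across gage: (2.5625 − 1×1)×0.375 = 0.58594 in². R_n = min(0.6×65×5.0156, 0.6×50×7.6406) + 1.0×65×0.58594 = min(195.61, 229.22) + 38.086 = 233.7 kips. φR_n = 0.75 × 233.7 = 175.3 kips.
Tension rupture (net): A_n = (9.375 − 2×1)×0.375 = 2.7656 in² (U = 1.0, A_e = A_n). φR_n = 0.75 × 65 × 2.7656 = 134.8 kips.
Tension yield (gross): A_g = 9.375×0.375 = 3.5156 in². φR_n = 0.90 × 50 × 3.5156 = 158.2 kips.
Governing: min(303.1, 261.9, 175.3, 134.8, 158.2) = 134.8 kips → net-section rupture.

134.8 kips (net-section rupture governs)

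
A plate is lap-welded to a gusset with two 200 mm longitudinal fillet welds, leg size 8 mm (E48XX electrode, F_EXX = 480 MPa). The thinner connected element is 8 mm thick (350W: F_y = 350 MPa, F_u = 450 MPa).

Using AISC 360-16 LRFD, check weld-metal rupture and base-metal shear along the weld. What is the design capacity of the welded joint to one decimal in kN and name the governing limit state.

488.7 kN (weld metal governs)

Weld metal: throat = 0.707×8 = 5.656 mm, L = 2×200 = 400 mm. φR_n = 0.75 × 0.6 × 480 × 5.656 × 400 = 488.7 kN.
Base metal shear (8 mm plate): yield φR_n = 1.0×0.6×350×8×400 = 672.0 kN; rupture φR_n = 0.75×0.6×450×8×400 = 648.0 kN; take 648.0 kN (rupture).
Governing: min(488.7, 648.0) = 488.7 kN → weld metal.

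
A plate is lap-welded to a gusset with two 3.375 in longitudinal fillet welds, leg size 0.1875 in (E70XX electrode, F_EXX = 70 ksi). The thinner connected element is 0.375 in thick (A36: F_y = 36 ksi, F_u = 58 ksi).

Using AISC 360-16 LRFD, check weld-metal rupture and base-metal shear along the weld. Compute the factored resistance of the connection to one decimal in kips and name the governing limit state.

Weld metal: throat = 0.707×0.1875 = 0.13256 in, L = 2×3.375 = 6.75 in. φR_n = 0.75 × 0.6 × 70 × 0.13256 × 6.75 = 28.2 kips.
Base metal shear (0.375 in plate): yield φR_n = 1.0×0.6×36×0.375×6.75 = 54.7 kips; rupture φR_n = 0.75×0.6×58×0.375×6.75 = 66.1 kips; take 54.7 kips (yield).
Governing: min(28.2, 54.7) = 28.2 kips → weld metal.

28.2 kips (weld metal governs)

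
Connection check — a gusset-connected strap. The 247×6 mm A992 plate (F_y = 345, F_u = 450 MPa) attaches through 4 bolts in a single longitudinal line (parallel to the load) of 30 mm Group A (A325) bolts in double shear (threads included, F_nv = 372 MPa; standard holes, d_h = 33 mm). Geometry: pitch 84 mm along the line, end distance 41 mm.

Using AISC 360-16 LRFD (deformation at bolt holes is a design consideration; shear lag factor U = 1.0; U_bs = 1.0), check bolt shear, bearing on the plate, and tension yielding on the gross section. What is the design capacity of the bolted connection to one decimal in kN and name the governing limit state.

Bolt shear: A_b = π(30)²/4 = 706.86 mm². φR_n = 0.75 × 372 × 706.86 × 4 × 2 = 1577.7 kN.
Bearing (6 mm plate, F_u = 450 MPa): end bolts L_c = 41 − 33/2 = 24.5, R_n = min(1.2×24.5×6×450, 2.4×30×6×450) = 79.38 kN/bolt; interior L_c = 84 − 33 = 51, R_n = 165.24 kN/bolt. φR_n = 0.75 × (1×79.38 + 3×165.24) = 431.3 kN.
Tension yield (gross): A_g = 247×6 = 1482 mm². φR_n = 0.90 × 345 × 1482 = 460.2 kN.
Governing: min(1577.7, 431.3, 460.2) = 431.3 kN → bearing.

431.3 kN (bearing governs)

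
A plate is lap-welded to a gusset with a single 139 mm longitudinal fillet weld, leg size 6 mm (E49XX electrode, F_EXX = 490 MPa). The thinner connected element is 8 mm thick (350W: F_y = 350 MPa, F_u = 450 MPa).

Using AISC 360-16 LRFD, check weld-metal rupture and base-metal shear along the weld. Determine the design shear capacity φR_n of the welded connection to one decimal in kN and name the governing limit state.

Weld metal: throat = 0.707×6 = 4.242 mm, L = 139 mm. φR_n = 0.75 × 0.6 × 490 × 4.242 × 139 = 130.0 kN.
Base metal shear (8 mm plate): yield φR_n = 1.0×0.6×350×8×139 = 233.5 kN; rupture φR_n = 0.75×0.6×450×8×139 = 225.2 kN; take 225.2 kN (rupture).
Governing: min(130.0, 225.2) = 130.0 kN → weld metal.

130.0 kN (weld metal governs)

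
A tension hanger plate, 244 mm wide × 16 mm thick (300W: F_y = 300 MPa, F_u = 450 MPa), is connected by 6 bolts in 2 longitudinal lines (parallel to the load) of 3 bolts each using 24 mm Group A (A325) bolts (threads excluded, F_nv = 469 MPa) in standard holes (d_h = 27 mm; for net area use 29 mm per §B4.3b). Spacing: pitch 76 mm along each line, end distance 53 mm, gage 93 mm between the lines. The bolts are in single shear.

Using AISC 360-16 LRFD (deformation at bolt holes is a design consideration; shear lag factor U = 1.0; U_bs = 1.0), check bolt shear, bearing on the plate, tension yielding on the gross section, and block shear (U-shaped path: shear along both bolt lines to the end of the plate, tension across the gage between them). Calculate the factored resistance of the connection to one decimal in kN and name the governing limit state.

Bolt shear: A_b = π(24)²/4 = 452.39 mm². φR_n = 0.75 × 469 × 452.39 × 6 × 1 = 954.8 kN.
Bearing (16 mm plate, F_u = 450 MPa): end bolts L_c = 53 − 27/2 = 39.5, R_n = min(1.2×39.5×16×450, 2.4×24×16×450) = 341.28 kN/bolt; interior L_c = 76 − 27 = 49, R_n = 414.72 kN/bolt. φR_n = 0.75 × (2×341.28 + 4×414.72) = 1756.1 kN.
Tension yield (gross): A_g = 244×16 = 3904 mm². φR_n = 0.90 × 300 × 3904 = 1054.1 kN.
Block shear: shear path 2×[53+2×76] = 2×205 mm, A_gv = 6560, A_nv = 2×(205 − 2.5×29)×16 = 4240 mm²; tension across gage: (93 − 1×29)×16 = 1024 mm². R_n = min(0.6×450×4240, 0.6×300×6560) + 1.0×450×1024 = min(1144.8, 1180.8) + 460.8 = 1605.6 kN. φR_n = 0.75 × 1605.6 = 1204.2 kN.
Governing: min(954.8, 1756.1, 1054.1, 1204.2) = 954.8 kN → bolt shear.

954.8 kN (bolt shear governs)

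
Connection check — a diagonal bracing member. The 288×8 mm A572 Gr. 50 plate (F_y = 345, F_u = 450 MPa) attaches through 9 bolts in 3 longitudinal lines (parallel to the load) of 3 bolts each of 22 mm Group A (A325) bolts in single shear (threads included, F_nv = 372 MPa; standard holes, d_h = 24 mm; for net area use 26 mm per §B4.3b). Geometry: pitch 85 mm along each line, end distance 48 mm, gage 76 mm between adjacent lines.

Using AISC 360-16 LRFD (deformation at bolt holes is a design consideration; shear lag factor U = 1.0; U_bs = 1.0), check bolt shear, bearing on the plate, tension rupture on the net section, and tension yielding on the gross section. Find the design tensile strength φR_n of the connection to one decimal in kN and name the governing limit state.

Bolt shear: A_b = π(22)²/4 = 380.13 mm². φR_n = 0.75 × 372 × 380.13 × 9 × 1 = 954.5 kN.
Bearing (8 mm plate, F_u = 450 MPa): end bolts L_c = 48 − 24/2 = 36, R_n = min(1.2×36×8×450, 2.4×22×8×450) = 155.52 kN/bolt; interior L_c = 85 − 24 = 61, R_n = 190.08 kN/bolt. φR_n = 0.75 × (3×155.52 + 6×190.08) = 1205.3 kN.
Tension rupture (net): A_n = (288 − 3×26)×8 = 1680 mm² (U = 1.0, A_e = A_n). φR_n = 0.75 × 450 × 1680 = 567.0 kN.
Tension yield (gross): A_g = 288×8 = 2304 mm². φR_n = 0.90 × 345 × 2304 = 715.4 kN.
Governing: min(954.5, 1205.3, 567.0, 715.4) = 567.0 kN → net-section rupture.

567.0 kN (net-section rupture governs)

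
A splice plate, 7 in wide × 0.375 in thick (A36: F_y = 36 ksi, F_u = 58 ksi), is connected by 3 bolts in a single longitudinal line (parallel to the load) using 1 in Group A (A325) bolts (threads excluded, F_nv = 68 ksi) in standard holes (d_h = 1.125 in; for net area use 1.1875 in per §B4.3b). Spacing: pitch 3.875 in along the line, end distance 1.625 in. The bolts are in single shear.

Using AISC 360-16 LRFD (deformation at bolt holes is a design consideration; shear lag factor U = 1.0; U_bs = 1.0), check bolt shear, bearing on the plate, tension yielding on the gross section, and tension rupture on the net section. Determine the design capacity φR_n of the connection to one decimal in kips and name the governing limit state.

85.1 kips (gross-section yield governs)

Bolt shear: A_b = π(1)²/4 = 0.7854 in². φR_n = 0.75 × 68 × 0.7854 × 3 × 1 = 120.2 kips.
Bearing (0.375 in plate, F_u = 58 ksi): end bolts L_c = 1.625 − 1.125/2 = 1.0625, R_n = min(1.2×1.0625×0.375×58, 2.4×1×0.375×58) = 27.731 kips/bolt; interior L_c = 3.875 − 1.125 = 2.75, R_n = 52.2 kips/bolt. φR_n = 0.75 × (1×27.731 + 2×52.2) = 99.1 kips.
Tension yield (gross): A_g = 7×0.375 = 2.625 in². φR_n = 0.90 × 36 × 2.625 = 85.1 kips.
Tension rupture (net): A_n = (7 − 1×1.1875)×0.375 = 2.1797 in² (U = 1.0, A_e = A_n). φR_n = 0.75 × 58 × 2.1797 = 94.8 kips.
Governing: min(120.2, 99.1, 85.1, 94.8) = 85.1 kips → gross-section yield.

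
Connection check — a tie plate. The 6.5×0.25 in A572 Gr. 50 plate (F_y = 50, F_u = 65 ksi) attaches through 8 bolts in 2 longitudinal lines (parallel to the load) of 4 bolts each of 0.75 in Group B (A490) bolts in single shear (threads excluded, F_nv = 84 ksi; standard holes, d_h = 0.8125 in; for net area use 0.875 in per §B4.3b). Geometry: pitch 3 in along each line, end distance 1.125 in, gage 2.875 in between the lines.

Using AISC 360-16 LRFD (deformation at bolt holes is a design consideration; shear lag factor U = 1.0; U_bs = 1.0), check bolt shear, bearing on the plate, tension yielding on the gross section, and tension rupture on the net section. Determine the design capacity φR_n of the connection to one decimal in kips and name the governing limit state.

57.9 kips (net-section rupture governs)

Bolt shear: A_b = π(0.75)²/4 = 0.44179 in². φR_n = 0.75 × 84 × 0.44179 × 8 × 1 = 222.7 kips.
Bearing (0.25 in plate, F_u = 65 ksi): end bolts L_c = 1.125 − 0.8125/2 = 0.71875, R_n = min(1.2×0.71875×0.25×65, 2.4×0.75×0.25×65) = 14.016 kips/bolt; interior L_c = 3 − 0.8125 = 2.1875, R_n = 29.25 kips/bolt. φR_n = 0.75 × (2×14.016 + 6×29.25) = 152.6 kips.
Tension yield (gross): A_g = 6.5×0.25 = 1.625 in². φR_n = 0.90 × 50 × 1.625 = 73.1 kips.
Tension rupture (net): A_n = (6.5 − 2×0.875)×0.25 = 1.1875 in² (U = 1.0, A_e = A_n). φR_n = 0.75 × 65 × 1.1875 = 57.9 kips.
Governing: min(222.7, 152.6, 73.1, 57.9) = 57.9 kips → net-section rupture.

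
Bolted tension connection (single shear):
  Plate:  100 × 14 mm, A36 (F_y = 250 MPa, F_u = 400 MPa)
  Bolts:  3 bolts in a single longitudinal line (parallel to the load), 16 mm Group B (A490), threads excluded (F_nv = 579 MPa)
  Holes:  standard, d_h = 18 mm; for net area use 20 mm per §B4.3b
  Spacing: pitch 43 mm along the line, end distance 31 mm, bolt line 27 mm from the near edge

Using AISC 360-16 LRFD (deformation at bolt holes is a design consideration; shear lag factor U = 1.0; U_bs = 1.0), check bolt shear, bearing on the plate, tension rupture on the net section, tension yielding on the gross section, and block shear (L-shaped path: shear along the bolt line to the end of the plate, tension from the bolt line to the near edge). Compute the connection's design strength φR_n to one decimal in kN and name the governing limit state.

Bolt shear: A_b = π(16)²/4 = 201.06 mm². φR_n = 0.75 × 579 × 201.06 × 3 × 1 = 261.9 kN.
Bearing (14 mm plate, F_u = 400 MPa): end bolts L_c = 31 − 18/2 = 22, R_n = min(1.2×22×14×400, 2.4×16×14×400) = 147.84 kN/bolt; interior L_c = 43 − 18 = 25, R_n = 168 kN/bolt. φR_n = 0.75 × (1×147.84 + 2×168) = 362.9 kN.
Tension rupture (net): A_n = (100 − 1×20)×14 = 1120 mm² (U = 1.0, A_e = A_n). φR_n = 0.75 × 400 × 1120 = 336.0 kN.
Tension yield (gross): A_g = 100×14 = 1400 mm². φR_n = 0.90 × 250 × 1400 = 315.0 kN.
Block shear: shear path 1×[31+2×43] = 1×117 mm, A_gv = 1638, A_nv = 1×(117 − 2.5×20)×14 = 938 mm²; tension to near edge: (27 − 0.5×20)×14 = 238 mm². R_n = min(0.6×400×938, 0.6×250×1638) + 1.0×400×238 = min(225.12, 245.7) + 95.2 = 320.32 kN. φR_n = 0.75 × 320.32 = 240.2 kN.
Governing: min(261.9, 362.9, 336.0, 315.0, 240.2) = 240.2 kN → block shear.

240.2 kN (block shear governs)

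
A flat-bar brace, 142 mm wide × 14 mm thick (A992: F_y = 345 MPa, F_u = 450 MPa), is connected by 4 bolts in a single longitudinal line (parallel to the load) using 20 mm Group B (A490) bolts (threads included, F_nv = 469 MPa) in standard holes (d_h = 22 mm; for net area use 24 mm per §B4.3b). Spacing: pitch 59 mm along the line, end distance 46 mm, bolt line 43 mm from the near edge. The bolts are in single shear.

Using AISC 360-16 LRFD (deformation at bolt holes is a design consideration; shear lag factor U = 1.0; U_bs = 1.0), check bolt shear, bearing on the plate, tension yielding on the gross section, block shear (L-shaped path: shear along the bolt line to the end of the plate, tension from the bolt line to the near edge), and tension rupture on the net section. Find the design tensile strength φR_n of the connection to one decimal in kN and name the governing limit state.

Bolt shear: A_b = π(20)²/4 = 314.16 mm². φR_n = 0.75 × 469 × 314.16 × 4 × 1 = 442.0 kN.
Bearing (14 mm plate, F_u = 450 MPa): end bolts L_c = 46 − 22/2 = 35, R_n = min(1.2×35×14×450, 2.4×20×14×450) = 264.6 kN/bolt; interior L_c = 59 − 22 = 37, R_n = 279.72 kN/bolt. φR_n = 0.75 × (1×264.6 + 3×279.72) = 827.8 kN.
Tension yield (gross): A_g = 142×14 = 1988 mm². φR_n = 0.90 × 345 × 1988 = 617.3 kN.
Block shear: shear path 1×[46+3×59] = 1×223 mm, A_gv = 3122, A_nv = 1×(223 − 3.5×24)×14 = 1946 mm²; tension to near edge: (43 − 0.5×24)×14 = 434 mm². R_n = min(0.6×450×1946, 0.6×345×3122) + 1.0×450×434 = min(525.42, 646.25) + 195.3 = 720.72 kN. φR_n = 0.75 × 720.72 = 540.5 kN.
Tension rupture (net): A_n = (142 − 1×24)×14 = 1652 mm² (U = 1.0, A_e = A_n). φR_n = 0.75 × 450 × 1652 = 557.6 kN.
Governing: min(442.0, 827.8, 617.3, 540.5, 557.6) = 442.0 kN → bolt shear.

442.0 kN (bolt shear governs)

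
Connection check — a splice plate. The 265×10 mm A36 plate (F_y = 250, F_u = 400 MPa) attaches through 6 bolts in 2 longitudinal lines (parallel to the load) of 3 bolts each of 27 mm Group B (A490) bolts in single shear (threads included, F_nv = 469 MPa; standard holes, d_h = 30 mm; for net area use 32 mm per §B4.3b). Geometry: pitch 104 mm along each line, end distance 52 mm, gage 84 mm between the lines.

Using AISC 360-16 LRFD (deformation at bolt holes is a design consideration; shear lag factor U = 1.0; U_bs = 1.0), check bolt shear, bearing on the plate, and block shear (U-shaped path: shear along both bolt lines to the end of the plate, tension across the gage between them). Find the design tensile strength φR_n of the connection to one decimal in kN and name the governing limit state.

Bolt shear: A_b = π(27)²/4 = 572.56 mm². φR_n = 0.75 × 469 × 572.56 × 6 × 1 = 1208.4 kN.
Bearing (10 mm plate, F_u = 400 MPa): end bolts L_c = 52 − 30/2 = 37, R_n = min(1.2×37×10×400, 2.4×27×10×400) = 177.6 kN/bolt; interior L_c = 104 − 30 = 74, R_n = 259.2 kN/bolt. φR_n = 0.75 × (2×177.6 + 4×259.2) = 1044.0 kN.
Block shear: shear path 2×[52+2×104] = 2×260 mm, A_gv = 5200, A_nv = 2×(260 − 2.5×32)×10 = 3600 mm²; tension across gage: (84 − 1×32)×10 = 520 mm². R_n = min(0.6×400×3600, 0.6×250×5200) + 1.0×400×520 = min(864, 780) + 208 = 988 kN. φR_n = 0.75 × 988 = 741.0 kN.
Governing: min(1208.4, 1044.0, 741.0) = 741.0 kN → block shear.

741.0 kN (block shear governs)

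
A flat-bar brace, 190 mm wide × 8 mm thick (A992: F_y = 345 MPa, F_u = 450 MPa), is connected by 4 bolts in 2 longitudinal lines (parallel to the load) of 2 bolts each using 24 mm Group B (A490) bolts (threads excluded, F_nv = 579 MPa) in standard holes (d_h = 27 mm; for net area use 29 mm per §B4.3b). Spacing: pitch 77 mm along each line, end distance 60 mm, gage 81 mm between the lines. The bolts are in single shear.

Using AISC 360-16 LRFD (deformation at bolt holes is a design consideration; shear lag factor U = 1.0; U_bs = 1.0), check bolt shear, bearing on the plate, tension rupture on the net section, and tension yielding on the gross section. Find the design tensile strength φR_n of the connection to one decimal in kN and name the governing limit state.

356.4 kN (net-section rupture governs)

Bolt shear: A_b = π(24)²/4 = 452.39 mm². φR_n = 0.75 × 579 × 452.39 × 4 × 1 = 785.8 kN.
Bearing (8 mm plate, F_u = 450 MPa): end bolts L_c = 60 − 27/2 = 46.5, R_n = min(1.2×46.5×8×450, 2.4×24×8×450) = 200.88 kN/bolt; interior L_c = 77 − 27 = 50, R_n = 207.36 kN/bolt. φR_n = 0.75 × (2×200.88 + 2×207.36) = 612.4 kN.
Tension rupture (net): A_n = (190 − 2×29)×8 = 1056 mm² (U = 1.0, A_e = A_n). φR_n = 0.75 × 450 × 1056 = 356.4 kN.
Tension yield (gross): A_g = 190×8 = 1520 mm². φR_n = 0.90 × 345 × 1520 = 472.0 kN.
Governing: min(785.8, 612.4, 356.4, 472.0) = 356.4 kN → net-section rupture.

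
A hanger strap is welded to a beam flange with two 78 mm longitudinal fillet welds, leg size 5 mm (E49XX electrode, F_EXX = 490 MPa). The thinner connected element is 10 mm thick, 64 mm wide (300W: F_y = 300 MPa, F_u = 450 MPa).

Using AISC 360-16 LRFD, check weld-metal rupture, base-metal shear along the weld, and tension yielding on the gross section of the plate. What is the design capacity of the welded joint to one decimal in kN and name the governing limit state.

Weld metal: throat = 0.707×5 = 3.535 mm, L = 2×78 = 156 mm. φR_n = 0.75 × 0.6 × 490 × 3.535 × 156 = 121.6 kN.
Base metal shear (10 mm plate): yield φR_n = 1.0×0.6×300×10×156 = 280.8 kN; rupture φR_n = 0.75×0.6×450×10×156 = 315.9 kN; take 280.8 kN (yield).
Tension yield (gross): A_g = 64×10 = 640 mm². φR_n = 0.90 × 300 × 640 = 172.8 kN.
Governing: min(121.6, 280.8, 172.8) = 121.6 kN → weld metal.

121.6 kN (weld metal governs)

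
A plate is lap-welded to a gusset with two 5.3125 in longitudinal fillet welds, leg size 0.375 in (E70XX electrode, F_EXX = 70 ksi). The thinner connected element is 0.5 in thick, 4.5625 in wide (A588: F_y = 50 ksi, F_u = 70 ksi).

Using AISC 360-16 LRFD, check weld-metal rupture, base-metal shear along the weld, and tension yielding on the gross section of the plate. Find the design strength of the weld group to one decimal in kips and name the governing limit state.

88.7 kips (weld metal governs)

Weld metal: throat = 0.707×0.375 = 0.26513 in, L = 2×5.3125 = 10.625 in. φR_n = 0.75 × 0.6 × 70 × 0.26513 × 10.625 = 88.7 kips.
Base metal shear (0.5 in plate): yield φR_n = 1.0×0.6×50×0.5×10.625 = 159.4 kips; rupture φR_n = 0.75×0.6×70×0.5×10.625 = 167.3 kips; take 159.4 kips (yield).
Tension yield (gross): A_g = 4.5625×0.5 = 2.2813 in². φR_n = 0.90 × 50 × 2.2813 = 102.7 kips.
Governing: min(88.7, 159.4, 102.7) = 88.7 kips → weld metal.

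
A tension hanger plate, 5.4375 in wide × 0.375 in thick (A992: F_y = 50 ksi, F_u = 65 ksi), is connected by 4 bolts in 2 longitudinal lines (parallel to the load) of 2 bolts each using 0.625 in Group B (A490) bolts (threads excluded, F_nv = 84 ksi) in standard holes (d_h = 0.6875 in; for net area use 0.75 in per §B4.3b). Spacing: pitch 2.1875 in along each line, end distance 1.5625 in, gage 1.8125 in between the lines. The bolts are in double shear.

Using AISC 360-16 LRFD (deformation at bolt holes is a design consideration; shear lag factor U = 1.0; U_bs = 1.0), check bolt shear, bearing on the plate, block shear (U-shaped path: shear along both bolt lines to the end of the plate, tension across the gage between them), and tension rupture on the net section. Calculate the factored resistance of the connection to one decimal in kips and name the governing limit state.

72.0 kips (net-section rupture governs)

Bolt shear: A_b = π(0.625)²/4 = 0.3068 in². φR_n = 0.75 × 84 × 0.3068 × 4 × 2 = 154.6 kips.
Bearing (0.375 in plate, F_u = 65 ksi): end bolts L_c = 1.5625 − 0.6875/2 = 1.21875, R_n = min(1.2×1.21875×0.375×65, 2.4×0.625×0.375×65) = 35.648 kips/bolt; interior L_c = 2.1875 − 0.6875 = 1.5, R_n = 36.563 kips/bolt. φR_n = 0.75 × (2×35.648 + 2×36.563) = 108.3 kips.
Block shear: shear path 2×[1.5625+1×2.1875] = 2×3.75 in, A_gv = 2.8125, A_nv = 2×(3.75 − 1.5×0.75)×0.375 = 1.9688 in²; tension across gage: (1.8125 − 1×0.75)×0.375 = 0.39844 in². R_n = min(0.6×65×1.9688, 0.6×50×2.8125) + 1.0×65×0.39844 = min(76.783, 84.375) + 25.899 = 102.68 kips. φR_n = 0.75 × 102.68 = 77.0 kips.
Tension rupture (net): A_n = (5.4375 − 2×0.75)×0.375 = 1.4766 in² (U = 1.0, A_e = A_n). φR_n = 0.75 × 65 × 1.4766 = 72.0 kips.
Governing: min(154.6, 108.3, 77.0, 72.0) = 72.0 kips → net-section rupture.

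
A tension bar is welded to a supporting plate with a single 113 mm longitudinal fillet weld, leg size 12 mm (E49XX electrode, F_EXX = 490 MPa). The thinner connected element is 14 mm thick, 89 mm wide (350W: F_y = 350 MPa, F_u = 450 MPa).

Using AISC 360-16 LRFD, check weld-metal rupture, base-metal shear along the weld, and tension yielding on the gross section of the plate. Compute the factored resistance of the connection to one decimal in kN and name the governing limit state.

Weld metal: throat = 0.707×12 = 8.484 mm, L = 113 mm. φR_n = 0.75 × 0.6 × 490 × 8.484 × 113 = 211.4 kN.
Base metal shear (14 mm plate): yield φR_n = 1.0×0.6×350×14×113 = 332.2 kN; rupture φR_n = 0.75×0.6×450×14×113 = 320.4 kN; take 320.4 kN (rupture).
Tension yield (gross): A_g = 89×14 = 1246 mm². φR_n = 0.90 × 350 × 1246 = 392.5 kN.
Governing: min(211.4, 320.4, 392.5) = 211.4 kN → weld metal.

211.4 kN (weld metal governs)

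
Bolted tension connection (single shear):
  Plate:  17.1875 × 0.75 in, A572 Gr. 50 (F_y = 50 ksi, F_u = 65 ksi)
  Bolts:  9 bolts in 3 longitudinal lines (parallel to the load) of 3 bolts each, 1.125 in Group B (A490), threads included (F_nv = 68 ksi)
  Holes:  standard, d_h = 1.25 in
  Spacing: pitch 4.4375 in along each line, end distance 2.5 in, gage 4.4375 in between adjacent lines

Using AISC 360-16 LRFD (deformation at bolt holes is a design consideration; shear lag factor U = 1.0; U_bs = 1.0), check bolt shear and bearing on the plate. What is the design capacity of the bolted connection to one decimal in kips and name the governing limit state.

456.3 kips (bolt shear governs)

Bolt shear: A_b = π(1.125)²/4 = 0.99402 in². φR_n = 0.75 × 68 × 0.99402 × 9 × 1 = 456.3 kips.
Bearing (0.75 in plate, F_u = 65 ksi): end bolts L_c = 2.5 − 1.25/2 = 1.875, R_n = min(1.2×1.875×0.75×65, 2.4×1.125×0.75×65) = 109.69 kips/bolt; interior L_c = 4.4375 − 1.25 = 3.1875, R_n = 131.63 kips/bolt. φR_n = 0.75 × (3×109.69 + 6×131.63) = 839.1 kips.
Governing: min(456.3, 839.1) = 456.3 kips → bolt shear.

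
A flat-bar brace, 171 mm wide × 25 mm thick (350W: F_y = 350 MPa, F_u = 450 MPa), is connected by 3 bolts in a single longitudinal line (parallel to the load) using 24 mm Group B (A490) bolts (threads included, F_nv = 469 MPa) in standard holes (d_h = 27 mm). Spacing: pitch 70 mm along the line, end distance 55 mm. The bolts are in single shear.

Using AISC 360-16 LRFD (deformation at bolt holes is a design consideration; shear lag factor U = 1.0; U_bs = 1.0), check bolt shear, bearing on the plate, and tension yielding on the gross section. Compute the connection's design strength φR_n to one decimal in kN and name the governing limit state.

477.4 kN (bolt shear governs)

Bolt shear: A_b = π(24)²/4 = 452.39 mm². φR_n = 0.75 × 469 × 452.39 × 3 × 1 = 477.4 kN.
Bearing (25 mm plate, F_u = 450 MPa): end bolts L_c = 55 − 27/2 = 41.5, R_n = min(1.2×41.5×25×450, 2.4×24×25×450) = 560.25 kN/bolt; interior L_c = 70 − 27 = 43, R_n = 580.5 kN/bolt. φR_n = 0.75 × (1×560.25 + 2×580.5) = 1290.9 kN.
Tension yield (gross): A_g = 171×25 = 4275 mm². φR_n = 0.90 × 350 × 4275 = 1346.6 kN.
Governing: min(477.4, 1290.9, 1346.6) = 477.4 kN → bolt shear.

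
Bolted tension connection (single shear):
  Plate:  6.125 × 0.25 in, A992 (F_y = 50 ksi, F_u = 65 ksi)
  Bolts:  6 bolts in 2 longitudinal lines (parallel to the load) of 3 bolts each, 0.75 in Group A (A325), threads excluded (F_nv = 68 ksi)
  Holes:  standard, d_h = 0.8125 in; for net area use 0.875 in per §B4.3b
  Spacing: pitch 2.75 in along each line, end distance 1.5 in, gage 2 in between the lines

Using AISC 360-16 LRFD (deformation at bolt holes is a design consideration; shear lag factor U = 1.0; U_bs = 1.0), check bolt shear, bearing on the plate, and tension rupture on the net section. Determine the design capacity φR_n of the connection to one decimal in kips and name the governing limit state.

53.3 kips (net-section rupture governs)

Bolt shear: A_b = π(0.75)²/4 = 0.44179 in². φR_n = 0.75 × 68 × 0.44179 × 6 × 1 = 135.2 kips.
Bearing (0.25 in plate, F_u = 65 ksi): end bolts L_c = 1.5 − 0.8125/2 = 1.09375, R_n = min(1.2×1.09375×0.25×65, 2.4×0.75×0.25×65) = 21.328 kips/bolt; interior L_c = 2.75 − 0.8125 = 1.9375, R_n = 29.25 kips/bolt. φR_n = 0.75 × (2×21.328 + 4×29.25) = 119.7 kips.
Tension rupture (net): A_n = (6.125 − 2×0.875)×0.25 = 1.0938 in² (U = 1.0, A_e = A_n). φR_n = 0.75 × 65 × 1.0938 = 53.3 kips.
Governing: min(135.2, 119.7, 53.3) = 53.3 kips → net-section rupture.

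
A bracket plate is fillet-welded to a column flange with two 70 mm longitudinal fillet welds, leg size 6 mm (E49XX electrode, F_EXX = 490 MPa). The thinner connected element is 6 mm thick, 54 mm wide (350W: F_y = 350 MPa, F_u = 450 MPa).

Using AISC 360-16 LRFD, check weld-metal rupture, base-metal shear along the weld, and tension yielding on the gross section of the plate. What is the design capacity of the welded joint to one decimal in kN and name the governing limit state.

Weld metal: throat = 0.707×6 = 4.242 mm, L = 2×70 = 140 mm. φR_n = 0.75 × 0.6 × 490 × 4.242 × 140 = 131.0 kN.
Base metal shear (6 mm plate): yield φR_n = 1.0×0.6×350×6×140 = 176.4 kN; rupture φR_n = 0.75×0.6×450×6×140 = 170.1 kN; take 170.1 kN (rupture).
Tension yield (gross): A_g = 54×6 = 324 mm². φR_n = 0.90 × 350 × 324 = 102.1 kN.
Governing: min(131.0, 170.1, 102.1) = 102.1 kN → gross-section yield.

102.1 kN (gross-section yield governs)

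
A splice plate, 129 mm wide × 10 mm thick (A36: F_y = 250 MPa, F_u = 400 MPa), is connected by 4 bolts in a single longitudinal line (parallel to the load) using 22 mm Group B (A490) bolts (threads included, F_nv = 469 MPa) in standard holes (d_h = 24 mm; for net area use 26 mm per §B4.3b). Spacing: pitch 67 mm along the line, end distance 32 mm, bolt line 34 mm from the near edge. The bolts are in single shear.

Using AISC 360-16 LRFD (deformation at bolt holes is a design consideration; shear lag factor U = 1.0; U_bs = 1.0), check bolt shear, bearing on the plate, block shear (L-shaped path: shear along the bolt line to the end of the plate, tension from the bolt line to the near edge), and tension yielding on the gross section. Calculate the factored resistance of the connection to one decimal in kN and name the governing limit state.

290.3 kN (gross-section yield governs)

Bolt shear: A_b = π(22)²/4 = 380.13 mm². φR_n = 0.75 × 469 × 380.13 × 4 × 1 = 534.8 kN.
Bearing (10 mm plate, F_u = 400 MPa): end bolts L_c = 32 − 24/2 = 20, R_n = min(1.2×20×10×400, 2.4×22×10×400) = 96 kN/bolt; interior L_c = 67 − 24 = 43, R_n = 206.4 kN/bolt. φR_n = 0.75 × (1×96 + 3×206.4) = 536.4 kN.
Block shear: shear path 1×[32+3×67] = 1×233 mm, A_gv = 2330, A_nv = 1×(233 − 3.5×26)×10 = 1420 mm²; tension to near edge: (34 − 0.5×26)×10 = 210 mm². R_n = min(0.6×400×1420, 0.6×250×2330) + 1.0×400×210 = min(340.8, 349.5) + 84 = 424.8 kN. φR_n = 0.75 × 424.8 = 318.6 kN.
Tension yield (gross): A_g = 129×10 = 1290 mm². φR_n = 0.90 × 250 × 1290 = 290.3 kN.
Governing: min(534.8, 536.4, 318.6, 290.3) = 290.3 kN → gross-section yield.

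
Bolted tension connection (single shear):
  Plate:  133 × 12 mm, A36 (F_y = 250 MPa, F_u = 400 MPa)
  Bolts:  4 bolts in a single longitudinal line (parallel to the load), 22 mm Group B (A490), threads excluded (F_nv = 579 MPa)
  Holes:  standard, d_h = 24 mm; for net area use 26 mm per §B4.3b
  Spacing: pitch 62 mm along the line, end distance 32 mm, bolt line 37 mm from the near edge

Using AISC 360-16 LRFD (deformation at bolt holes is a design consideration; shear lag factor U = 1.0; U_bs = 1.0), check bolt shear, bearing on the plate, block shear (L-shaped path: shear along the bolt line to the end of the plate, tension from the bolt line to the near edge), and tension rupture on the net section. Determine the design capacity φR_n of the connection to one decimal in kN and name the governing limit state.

360.7 kN (block shear governs)

Bolt shear: A_b = π(22)²/4 = 380.13 mm². φR_n = 0.75 × 579 × 380.13 × 4 × 1 = 660.3 kN.
Bearing (12 mm plate, F_u = 400 MPa): end bolts L_c = 32 − 24/2 = 20, R_n = min(1.2×20×12×400, 2.4×22×12×400) = 115.2 kN/bolt; interior L_c = 62 − 24 = 38, R_n = 218.88 kN/bolt. φR_n = 0.75 × (1×115.2 + 3×218.88) = 578.9 kN.
Block shear: shear path 1×[32+3×62] = 1×218 mm, A_gv = 2616, A_nv = 1×(218 − 3.5×26)×12 = 1524 mm²; tension to near edge: (37 − 0.5×26)×12 = 288 mm². R_n = min(0.6×400×1524, 0.6×250×2616) + 1.0×400×288 = min(365.76, 392.4) + 115.2 = 480.96 kN. φR_n = 0.75 × 480.96 = 360.7 kN.
Tension rupture (net): A_n = (133 − 1×26)×12 = 1284 mm² (U = 1.0, A_e = A_n). φR_n = 0.75 × 400 × 1284 = 385.2 kN.
Governing: min(660.3, 578.9, 360.7, 385.2) = 360.7 kN → block shear.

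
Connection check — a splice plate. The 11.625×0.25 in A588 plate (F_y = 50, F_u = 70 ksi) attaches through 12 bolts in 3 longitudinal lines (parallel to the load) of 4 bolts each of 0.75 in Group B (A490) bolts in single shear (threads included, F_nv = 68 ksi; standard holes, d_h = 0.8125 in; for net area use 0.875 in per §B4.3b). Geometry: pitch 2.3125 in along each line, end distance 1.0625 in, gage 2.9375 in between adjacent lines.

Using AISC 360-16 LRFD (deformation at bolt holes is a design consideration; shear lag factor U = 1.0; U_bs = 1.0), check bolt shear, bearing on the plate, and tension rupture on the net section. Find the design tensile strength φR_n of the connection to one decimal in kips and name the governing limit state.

118.1 kips (net-section rupture governs)

Bolt shear: A_b = π(0.75)²/4 = 0.44179 in². φR_n = 0.75 × 68 × 0.44179 × 12 × 1 = 270.4 kips.
Bearing (0.25 in plate, F_u = 70 ksi): end bolts L_c = 1.0625 − 0.8125/2 = 0.65625, R_n = min(1.2×0.65625×0.25×70, 2.4×0.75×0.25×70) = 13.781 kips/bolt; interior L_c = 2.3125 − 0.8125 = 1.5, R_n = 31.5 kips/bolt. φR_n = 0.75 × (3×13.781 + 9×31.5) = 243.6 kips.
Tension rupture (net): A_n = (11.625 − 3×0.875)×0.25 = 2.25 in² (U = 1.0, A_e = A_n). φR_n = 0.75 × 70 × 2.25 = 118.1 kips.
Governing: min(270.4, 243.6, 118.1) = 118.1 kips → net-section rupture.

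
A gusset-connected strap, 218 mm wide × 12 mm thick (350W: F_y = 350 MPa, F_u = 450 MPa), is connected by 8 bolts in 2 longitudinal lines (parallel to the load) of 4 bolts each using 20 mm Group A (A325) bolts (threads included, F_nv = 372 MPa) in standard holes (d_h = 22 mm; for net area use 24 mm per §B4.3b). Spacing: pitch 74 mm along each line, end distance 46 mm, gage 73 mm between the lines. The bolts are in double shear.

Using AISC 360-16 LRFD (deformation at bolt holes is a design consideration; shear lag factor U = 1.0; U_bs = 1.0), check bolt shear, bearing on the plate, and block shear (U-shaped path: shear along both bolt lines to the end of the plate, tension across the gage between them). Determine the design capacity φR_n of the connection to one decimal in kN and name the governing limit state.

Bolt shear: A_b = π(20)²/4 = 314.16 mm². φR_n = 0.75 × 372 × 314.16 × 8 × 2 = 1402.4 kN.
Bearing (12 mm plate, F_u = 450 MPa): end bolts L_c = 46 − 22/2 = 35, R_n = min(1.2×35×12×450, 2.4×20×12×450) = 226.8 kN/bolt; interior L_c = 74 − 22 = 52, R_n = 259.2 kN/bolt. φR_n = 0.75 × (2×226.8 + 6×259.2) = 1506.6 kN.
Block shear: shear path 2×[46+3×74] = 2×268 mm, A_gv = 6432, A_nv = 2×(268 − 3.5×24)×12 = 4416 mm²; tension across gage: (73 − 1×24)×12 = 588 mm². R_n = min(0.6×450×4416, 0.6×350×6432) + 1.0×450×588 = min(1192.3, 1350.7) + 264.6 = 1456.9 kN. φR_n = 0.75 × 1456.9 = 1092.7 kN.
Governing: min(1402.4, 1506.6, 1092.7) = 1092.7 kN → block shear.

1092.7 kN (block shear governs)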